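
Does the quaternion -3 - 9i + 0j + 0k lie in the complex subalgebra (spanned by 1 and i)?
Yes. The quaternion -3 - 9i has j- and k-coefficients y = z = 0, so it lies in the complex subalgebra spanned by 1 and i.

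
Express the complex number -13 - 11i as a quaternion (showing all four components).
-13 - 11i + 0j + 0k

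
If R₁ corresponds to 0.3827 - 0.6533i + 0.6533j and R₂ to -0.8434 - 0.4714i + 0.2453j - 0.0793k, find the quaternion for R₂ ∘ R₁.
-0.791 + 0.4224i - 0.4053j - 0.1781k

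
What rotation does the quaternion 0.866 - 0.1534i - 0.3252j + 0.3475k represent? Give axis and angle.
axis = (-0.3068, -0.6503, 0.6949), θ = π/3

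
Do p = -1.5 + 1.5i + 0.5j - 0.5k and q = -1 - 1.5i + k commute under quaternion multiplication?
No: pq = 4.25 + 1.25i - 1.25j - 0.25k ≠ 4.25 + 0.25i + 0.25j - 1.75k = qp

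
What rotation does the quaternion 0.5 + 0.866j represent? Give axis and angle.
axis = (0, 1, 0), θ = 2π/3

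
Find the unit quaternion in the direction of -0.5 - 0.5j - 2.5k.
-0.1925 - 0.1925j - 0.9623k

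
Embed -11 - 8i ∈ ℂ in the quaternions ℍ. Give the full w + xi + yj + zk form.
-11 - 8i + 0j + 0k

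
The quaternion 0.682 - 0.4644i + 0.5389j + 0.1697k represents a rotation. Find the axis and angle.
axis = (-0.635, 0.7369, 0.232), θ = 94°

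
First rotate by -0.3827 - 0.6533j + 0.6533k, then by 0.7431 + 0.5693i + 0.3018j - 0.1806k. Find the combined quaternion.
0.0308 - 0.1387i - 0.9729j + 0.1827k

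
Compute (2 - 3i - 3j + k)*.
2 + 3i + 3j - k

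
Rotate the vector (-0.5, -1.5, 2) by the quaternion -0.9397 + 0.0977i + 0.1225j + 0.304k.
(-1.627, -0.404, 1.921)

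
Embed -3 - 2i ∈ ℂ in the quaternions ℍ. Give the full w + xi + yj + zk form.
-3 - 2i + 0j + 0k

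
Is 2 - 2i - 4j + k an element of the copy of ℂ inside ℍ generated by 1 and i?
No. The quaternion 2 - 2i - 4j + k has j-coefficient y = -4 and k-coefficient z = 1, not both zero, so it does not lie in the complex subalgebra spanned by 1 and i.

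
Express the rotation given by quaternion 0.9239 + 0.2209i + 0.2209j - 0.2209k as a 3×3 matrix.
[[0.8048, 0.5058, 0.3106], [-0.3106, 0.8048, -0.5058], [-0.5058, 0.3106, 0.8048]]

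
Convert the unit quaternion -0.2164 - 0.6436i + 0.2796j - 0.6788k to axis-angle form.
axis = (-0.6592, 0.2864, -0.6953), θ = 205°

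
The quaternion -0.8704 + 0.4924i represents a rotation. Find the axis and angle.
axis = (1, 0, 0), θ = 301°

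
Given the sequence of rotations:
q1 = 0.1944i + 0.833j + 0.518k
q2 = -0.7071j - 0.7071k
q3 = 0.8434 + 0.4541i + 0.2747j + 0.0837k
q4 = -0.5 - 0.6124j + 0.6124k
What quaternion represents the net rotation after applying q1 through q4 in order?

q2 · q1 = 0.9553 + 0.2227i - 0.1375j + 0.1375k
q3 · q2 · q1 = 0.7308 + 0.6709i + 0.1027j + 0.0723k
q4 · q3 · q2 · q1 = -0.3468 - 0.4426i - 0.088j + 0.8223k
-0.3468 - 0.4426i - 0.088j + 0.8223k


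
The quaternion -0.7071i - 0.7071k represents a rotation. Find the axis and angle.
axis = (-√2/2, 0, -√2/2), θ = π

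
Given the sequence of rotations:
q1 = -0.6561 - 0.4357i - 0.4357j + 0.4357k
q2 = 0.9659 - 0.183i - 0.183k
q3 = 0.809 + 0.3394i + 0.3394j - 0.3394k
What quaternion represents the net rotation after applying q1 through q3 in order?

q2 · q1 = -0.6337 - 0.3805i - 0.2614j + 0.6206k
q3 · q2 · q1 = -0.0842 - 0.401i - 0.508j + 0.7576k
-0.0842 - 0.401i - 0.508j + 0.7576k


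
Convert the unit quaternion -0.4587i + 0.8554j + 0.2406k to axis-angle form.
axis = (-0.4587, 0.8554, 0.2406), θ = π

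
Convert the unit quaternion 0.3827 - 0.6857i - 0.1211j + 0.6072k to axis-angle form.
axis = (-0.7422, -0.1311, 0.6572), θ = 3π/4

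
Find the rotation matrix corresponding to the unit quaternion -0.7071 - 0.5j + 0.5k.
[[0, 0.7071, 0.7071], [-0.7071, 0.5, -0.5], [-0.7071, -0.5, 0.5]]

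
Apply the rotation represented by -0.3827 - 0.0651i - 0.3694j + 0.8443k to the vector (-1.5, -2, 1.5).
(-0.082, 0.755, 2.815)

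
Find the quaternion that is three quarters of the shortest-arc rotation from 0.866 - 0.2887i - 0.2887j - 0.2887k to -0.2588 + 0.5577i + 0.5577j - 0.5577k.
0.4882 - 0.557i - 0.557j + 0.3758k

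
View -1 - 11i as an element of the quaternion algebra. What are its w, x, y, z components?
-1 - 11i + 0j + 0k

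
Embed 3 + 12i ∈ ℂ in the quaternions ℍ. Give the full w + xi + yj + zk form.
3 + 12i + 0j + 0k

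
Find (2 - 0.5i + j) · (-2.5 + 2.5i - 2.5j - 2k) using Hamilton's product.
-1.25 + 4.25i - 8.5j - 5.25k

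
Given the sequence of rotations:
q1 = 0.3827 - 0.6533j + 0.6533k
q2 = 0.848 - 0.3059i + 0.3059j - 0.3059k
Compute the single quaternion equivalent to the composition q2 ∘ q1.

q2 · q1 = 0.7242 - 0.1171i - 0.2371j + 0.6368k
0.7242 - 0.1171i - 0.2371j + 0.6368k


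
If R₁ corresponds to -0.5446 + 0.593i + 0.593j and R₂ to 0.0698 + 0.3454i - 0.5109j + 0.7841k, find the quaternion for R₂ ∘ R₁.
0.0601 - 0.6117i + 0.7846j + 0.0808k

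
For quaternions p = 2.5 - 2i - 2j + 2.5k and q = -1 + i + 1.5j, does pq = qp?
No: pq = 2.5 + 0.75i + 8.25j - 3.5k ≠ 2.5 + 8.25i + 3.25j - 1.5k = qp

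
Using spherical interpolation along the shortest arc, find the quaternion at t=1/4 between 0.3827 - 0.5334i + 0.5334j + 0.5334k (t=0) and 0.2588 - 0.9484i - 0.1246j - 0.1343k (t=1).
0.393 - 0.7258i + 0.4007j + 0.3978k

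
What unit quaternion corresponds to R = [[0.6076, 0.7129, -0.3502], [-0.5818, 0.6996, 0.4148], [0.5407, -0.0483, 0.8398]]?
0.887 - 0.1305i - 0.2511j - 0.3649k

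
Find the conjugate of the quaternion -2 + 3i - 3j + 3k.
-2 - 3i + 3j - 3k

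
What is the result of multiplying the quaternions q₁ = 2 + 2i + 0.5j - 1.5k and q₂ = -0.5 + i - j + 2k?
0.5 + 0.5i - 7.75j + 2.25k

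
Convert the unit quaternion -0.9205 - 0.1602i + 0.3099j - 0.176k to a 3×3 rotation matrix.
[[0.746, -0.4233, -0.5141], [0.2247, 0.8867, -0.404], [0.6269, 0.1858, 0.7566]]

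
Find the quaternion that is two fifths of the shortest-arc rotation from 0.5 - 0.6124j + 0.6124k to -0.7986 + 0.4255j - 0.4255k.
0.632 - 0.548j + 0.548k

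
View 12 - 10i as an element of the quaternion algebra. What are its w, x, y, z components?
12 - 10i + 0j + 0k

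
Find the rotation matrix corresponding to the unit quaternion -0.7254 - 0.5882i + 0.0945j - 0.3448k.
[[0.7444, -0.6114, 0.2685], [0.3891, 0.0703, -0.9185], [0.5427, 0.7882, 0.2902]]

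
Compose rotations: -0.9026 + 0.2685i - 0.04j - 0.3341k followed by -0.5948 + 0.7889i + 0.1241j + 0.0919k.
0.3607 - 0.9096i + 0.2j + 0.0509k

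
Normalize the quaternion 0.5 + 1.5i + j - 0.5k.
0.2582 + 0.7746i + 0.5164j - 0.2582k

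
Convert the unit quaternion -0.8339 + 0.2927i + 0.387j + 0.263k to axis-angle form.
axis = (0.5303, 0.7012, 0.4765), θ = 293°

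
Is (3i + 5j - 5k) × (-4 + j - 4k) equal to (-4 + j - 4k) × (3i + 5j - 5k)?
No: pq = -25 - 27i - 8j + 23k ≠ -25 + 3i - 32j + 17k = qp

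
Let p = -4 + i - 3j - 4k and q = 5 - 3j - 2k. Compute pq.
-37 - i - j - 15k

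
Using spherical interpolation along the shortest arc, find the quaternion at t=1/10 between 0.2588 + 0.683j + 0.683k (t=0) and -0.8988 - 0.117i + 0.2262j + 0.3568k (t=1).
0.1226 - 0.0166i + 0.6923j + 0.7109k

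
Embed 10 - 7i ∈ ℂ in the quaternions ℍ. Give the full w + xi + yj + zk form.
10 - 7i + 0j + 0k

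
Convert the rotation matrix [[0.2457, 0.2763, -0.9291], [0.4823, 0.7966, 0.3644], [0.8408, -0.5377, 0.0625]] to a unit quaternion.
0.7254 - 0.3109i - 0.61j + 0.071k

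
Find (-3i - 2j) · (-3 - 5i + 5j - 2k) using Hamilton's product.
-5 + 13i - 25k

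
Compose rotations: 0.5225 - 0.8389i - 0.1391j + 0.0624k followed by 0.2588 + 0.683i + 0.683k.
0.6656 + 0.2348i - 0.6516j + 0.278k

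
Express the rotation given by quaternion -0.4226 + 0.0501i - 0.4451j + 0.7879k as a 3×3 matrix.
[[-0.6378, 0.6213, 0.4551], [-0.7105, -0.2466, -0.659], [-0.2973, -0.7437, 0.5988]]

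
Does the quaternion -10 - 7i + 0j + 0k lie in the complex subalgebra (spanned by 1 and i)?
Yes. The quaternion -10 - 7i has j- and k-coefficients y = z = 0, so it lies in the complex subalgebra spanned by 1 and i.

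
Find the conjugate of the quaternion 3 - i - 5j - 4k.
3 + i + 5j + 4k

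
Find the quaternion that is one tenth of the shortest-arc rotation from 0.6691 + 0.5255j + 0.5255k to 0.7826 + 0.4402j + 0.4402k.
0.6813 + 0.5176j + 0.5176k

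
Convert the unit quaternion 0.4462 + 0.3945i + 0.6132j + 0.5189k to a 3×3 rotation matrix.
[[-0.2905, 0.0207, 0.9566], [0.9469, 0.1502, 0.2843], [-0.1378, 0.9884, -0.0633]]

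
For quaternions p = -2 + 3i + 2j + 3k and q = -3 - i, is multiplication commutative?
No: pq = 9 - 7i - 9j - 7k ≠ 9 - 7i - 3j - 11k = qp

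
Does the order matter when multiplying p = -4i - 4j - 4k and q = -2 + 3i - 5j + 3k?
Yes: pq = 4 - 24i + 8j + 40k ≠ 4 + 40i + 8j - 24k = qp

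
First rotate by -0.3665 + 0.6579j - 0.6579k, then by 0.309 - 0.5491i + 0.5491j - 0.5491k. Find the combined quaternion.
-0.8358 + 0.2012i - 0.3592j - 0.3633k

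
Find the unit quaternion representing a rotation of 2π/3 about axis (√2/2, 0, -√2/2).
0.5 + 0.6124i - 0.6124k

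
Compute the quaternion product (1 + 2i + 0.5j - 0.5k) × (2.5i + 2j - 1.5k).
-6.75 + 2.75i + 3.75j + 1.25k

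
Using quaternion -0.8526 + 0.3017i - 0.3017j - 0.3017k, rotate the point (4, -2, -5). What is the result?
(2.275, -3.425, -5.301)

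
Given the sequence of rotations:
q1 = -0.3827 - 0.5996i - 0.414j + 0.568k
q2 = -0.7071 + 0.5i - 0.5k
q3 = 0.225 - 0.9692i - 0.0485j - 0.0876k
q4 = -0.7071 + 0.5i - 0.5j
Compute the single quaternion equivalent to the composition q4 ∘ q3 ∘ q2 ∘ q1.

q2 · q1 = 0.8544 + 0.0256i + 0.3085j - 0.4173k
q3 · q2 · q1 = 0.1955 - 0.7751i - 0.3787j - 0.4665k
q4 · q3 · q2 · q1 = 0.06 + 0.8791i + 0.4033j - 0.247k
0.06 + 0.8791i + 0.4033j - 0.247k


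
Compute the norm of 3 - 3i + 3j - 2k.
√31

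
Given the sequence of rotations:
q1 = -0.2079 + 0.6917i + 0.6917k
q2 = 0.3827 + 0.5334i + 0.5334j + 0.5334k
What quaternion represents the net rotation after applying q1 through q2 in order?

q2 · q1 = -0.8175 + 0.5228i - 0.1109j - 0.2151k
-0.8175 + 0.5228i - 0.1109j - 0.2151k


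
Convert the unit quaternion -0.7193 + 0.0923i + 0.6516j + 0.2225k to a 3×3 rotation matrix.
[[0.0518, 0.4404, -0.8963], [-0.1998, 0.8839, 0.4227], [0.9785, 0.1572, 0.1338]]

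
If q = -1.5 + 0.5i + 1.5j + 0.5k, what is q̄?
-1.5 - 0.5i - 1.5j - 0.5k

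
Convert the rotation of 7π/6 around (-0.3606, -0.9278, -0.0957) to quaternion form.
-0.2588 - 0.3483i - 0.8962j - 0.0924k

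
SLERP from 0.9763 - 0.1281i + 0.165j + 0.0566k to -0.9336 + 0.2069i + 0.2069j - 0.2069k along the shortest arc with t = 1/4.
0.9813 - 0.1504i + 0.0722j + 0.0961k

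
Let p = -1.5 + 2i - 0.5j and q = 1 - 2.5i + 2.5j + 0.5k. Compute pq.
4.75 + 5.5i - 5.25j + 3k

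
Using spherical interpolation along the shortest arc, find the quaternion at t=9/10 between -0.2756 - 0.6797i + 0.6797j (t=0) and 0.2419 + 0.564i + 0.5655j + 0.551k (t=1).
-0.2782 - 0.6542i - 0.4514j - 0.5393k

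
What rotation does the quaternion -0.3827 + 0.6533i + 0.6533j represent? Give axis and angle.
axis = (√2/2, √2/2, 0), θ = 5π/4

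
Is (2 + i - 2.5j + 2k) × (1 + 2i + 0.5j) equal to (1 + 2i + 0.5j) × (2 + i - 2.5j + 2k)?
No: pq = 1.25 + 4i + 2.5j + 7.5k ≠ 1.25 + 6i - 5.5j - 3.5k = qp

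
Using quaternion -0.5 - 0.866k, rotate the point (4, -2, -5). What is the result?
(-0.268, 4.464, -5)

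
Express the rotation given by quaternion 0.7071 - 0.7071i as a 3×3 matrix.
[[1, 0, 0], [0, 0, 1], [0, -1, 0]]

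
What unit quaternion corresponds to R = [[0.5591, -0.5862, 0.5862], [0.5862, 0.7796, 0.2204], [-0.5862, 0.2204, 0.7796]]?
0.8829 + 0.332j + 0.332k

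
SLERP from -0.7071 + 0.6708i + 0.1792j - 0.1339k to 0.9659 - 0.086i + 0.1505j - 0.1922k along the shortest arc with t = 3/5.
-0.9341 + 0.3505i - 0.0183j + 0.0651k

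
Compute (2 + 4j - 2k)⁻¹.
0.0833 - 0.1667j + 0.0833k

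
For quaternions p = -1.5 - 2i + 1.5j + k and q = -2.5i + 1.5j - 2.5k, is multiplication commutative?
No: pq = -4.75 - 1.5i - 9.75j + 4.5k ≠ -4.75 + 9i + 5.25j + 3k = qp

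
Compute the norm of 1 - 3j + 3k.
√19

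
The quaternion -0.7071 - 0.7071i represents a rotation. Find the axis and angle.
axis = (-1, 0, 0), θ = 3π/2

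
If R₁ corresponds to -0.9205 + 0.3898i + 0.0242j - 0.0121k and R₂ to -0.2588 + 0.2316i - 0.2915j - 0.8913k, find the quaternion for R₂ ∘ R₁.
0.1442 - 0.289i - 0.0826j + 0.9428k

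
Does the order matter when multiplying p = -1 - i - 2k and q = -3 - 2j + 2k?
Yes: pq = 7 - i + 4j + 6k ≠ 7 + 7i + 2k = qp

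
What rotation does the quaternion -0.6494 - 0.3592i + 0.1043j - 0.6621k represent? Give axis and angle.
axis = (-0.4724, 0.1372, -0.8707), θ = 261°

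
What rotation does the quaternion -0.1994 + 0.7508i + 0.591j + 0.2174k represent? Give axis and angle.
axis = (0.7662, 0.6031, 0.2219), θ = 203°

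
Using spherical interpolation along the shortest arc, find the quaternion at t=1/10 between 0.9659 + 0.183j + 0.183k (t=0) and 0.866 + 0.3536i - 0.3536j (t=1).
0.9767 + 0.0383i + 0.129j + 0.1673k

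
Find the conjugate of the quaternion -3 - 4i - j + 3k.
-3 + 4i + j - 3k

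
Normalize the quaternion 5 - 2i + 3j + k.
0.8006 - 0.3203i + 0.4804j + 0.1601k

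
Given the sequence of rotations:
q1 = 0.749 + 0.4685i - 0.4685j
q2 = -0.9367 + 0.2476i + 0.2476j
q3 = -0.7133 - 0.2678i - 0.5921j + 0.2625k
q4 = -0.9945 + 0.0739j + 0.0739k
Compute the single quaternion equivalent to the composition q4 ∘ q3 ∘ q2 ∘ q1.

q2 · q1 = -0.7016 - 0.2534i + 0.6243j - 0.232k
q3 · q2 · q1 = 0.8631 + 0.3421i - 0.1585j - 0.3359k
q4 · q3 · q2 · q1 = -0.8218 - 0.3533i + 0.2467j + 0.3726k
-0.8218 - 0.3533i + 0.2467j + 0.3726k


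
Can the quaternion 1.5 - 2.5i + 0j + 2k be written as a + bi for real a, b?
No. The quaternion 1.5 - 2.5i + 2k has j-coefficient y = 0 and k-coefficient z = 2, not both zero, so it does not lie in the complex subalgebra spanned by 1 and i.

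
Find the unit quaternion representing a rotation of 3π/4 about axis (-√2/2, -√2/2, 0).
0.3827 - 0.6533i - 0.6533j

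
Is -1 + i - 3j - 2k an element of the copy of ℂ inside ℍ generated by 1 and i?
No. The quaternion -1 + i - 3j - 2k has j-coefficient y = -3 and k-coefficient z = -2, not both zero, so it does not lie in the complex subalgebra spanned by 1 and i.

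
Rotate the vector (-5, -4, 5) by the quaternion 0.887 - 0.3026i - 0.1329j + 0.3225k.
(-3.971, -3.443, 6.195)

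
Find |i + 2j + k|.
√6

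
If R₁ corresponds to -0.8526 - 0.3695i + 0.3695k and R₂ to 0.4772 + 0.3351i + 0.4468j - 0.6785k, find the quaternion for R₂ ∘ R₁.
-0.0323 - 0.2969i - 0.2541j + 0.9199k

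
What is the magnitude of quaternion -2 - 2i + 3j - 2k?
√21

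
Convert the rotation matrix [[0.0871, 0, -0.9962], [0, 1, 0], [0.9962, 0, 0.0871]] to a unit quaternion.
0.7373 - 0.6756j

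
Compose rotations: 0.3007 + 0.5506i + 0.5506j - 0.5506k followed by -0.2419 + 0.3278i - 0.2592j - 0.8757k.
-0.5927 + 0.5903i - 0.5128j + 0.1931k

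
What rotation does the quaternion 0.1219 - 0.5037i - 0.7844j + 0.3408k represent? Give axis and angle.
axis = (-0.5075, -0.7903, 0.3434), θ = 166°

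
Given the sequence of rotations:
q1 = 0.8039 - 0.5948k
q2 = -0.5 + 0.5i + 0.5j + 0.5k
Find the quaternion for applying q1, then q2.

q2 · q1 = -0.1046 + 0.1046i + 0.6994j + 0.6994k
-0.1046 + 0.1046i + 0.6994j + 0.6994k


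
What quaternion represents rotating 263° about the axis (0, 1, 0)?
-0.6626 + 0.749j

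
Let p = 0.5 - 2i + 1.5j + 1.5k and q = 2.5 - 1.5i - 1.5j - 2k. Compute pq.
3.5 - 6.5i - 3.25j + 8k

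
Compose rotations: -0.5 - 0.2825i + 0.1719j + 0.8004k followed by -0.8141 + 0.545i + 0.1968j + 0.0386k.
0.4963 + 0.1084i - 0.6855j - 0.5216k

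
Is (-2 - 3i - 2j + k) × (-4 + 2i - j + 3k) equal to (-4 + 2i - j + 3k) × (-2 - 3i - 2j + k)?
No: pq = 9 + 3i + 21j - 3k ≠ 9 + 13i - j - 17k = qp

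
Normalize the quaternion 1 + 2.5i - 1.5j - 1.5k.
0.2917 + 0.7293i - 0.4376j - 0.4376k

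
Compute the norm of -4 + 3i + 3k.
√34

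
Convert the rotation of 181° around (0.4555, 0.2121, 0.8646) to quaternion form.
-0.0087 + 0.4555i + 0.2121j + 0.8646k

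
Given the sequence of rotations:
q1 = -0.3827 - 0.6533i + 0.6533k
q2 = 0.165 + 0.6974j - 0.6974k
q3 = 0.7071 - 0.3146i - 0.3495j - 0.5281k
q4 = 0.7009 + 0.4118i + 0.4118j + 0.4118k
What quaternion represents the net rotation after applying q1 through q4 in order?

q2 · q1 = 0.3925 + 0.3478i + 0.1887j + 0.8303k
q3 · q2 · q1 = 0.8914 - 0.0681i + 0.0738j + 0.442k
q4 · q3 · q2 · q1 = 0.4404 + 0.471i + 0.2087j + 0.7353k
0.4404 + 0.471i + 0.2087j + 0.7353k


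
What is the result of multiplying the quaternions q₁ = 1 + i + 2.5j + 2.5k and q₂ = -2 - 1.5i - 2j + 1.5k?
0.75 + 5.25i - 12.25j - 1.75k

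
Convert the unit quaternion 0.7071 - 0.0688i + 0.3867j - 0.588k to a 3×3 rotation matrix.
[[0.0094, 0.7783, 0.6278], [-0.8848, 0.299, -0.3575], [-0.466, -0.5521, 0.6915]]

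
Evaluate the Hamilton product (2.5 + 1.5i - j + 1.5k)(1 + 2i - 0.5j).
-1 + 7.25i + 0.75j + 2.75k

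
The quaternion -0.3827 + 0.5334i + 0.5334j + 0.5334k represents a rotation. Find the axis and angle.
axis = (√3/3, √3/3, √3/3), θ = 5π/4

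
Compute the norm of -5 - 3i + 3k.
√43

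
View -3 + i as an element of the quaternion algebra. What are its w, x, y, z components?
-3 + i + 0j + 0k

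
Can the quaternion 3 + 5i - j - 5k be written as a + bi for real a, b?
No. The quaternion 3 + 5i - j - 5k has j-coefficient y = -1 and k-coefficient z = -5, not both zero, so it does not lie in the complex subalgebra spanned by 1 and i.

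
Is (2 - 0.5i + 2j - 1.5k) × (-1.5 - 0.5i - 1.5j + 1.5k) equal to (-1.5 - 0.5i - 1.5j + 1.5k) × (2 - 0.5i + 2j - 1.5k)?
No: pq = 2 + 0.5i - 4.5j + 7k ≠ 2 - i - 7.5j + 3.5k = qp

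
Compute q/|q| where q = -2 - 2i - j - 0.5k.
-0.6576 - 0.6576i - 0.3288j - 0.1644k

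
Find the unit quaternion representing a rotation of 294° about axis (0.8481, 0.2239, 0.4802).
-0.8387 + 0.4619i + 0.1219j + 0.2615k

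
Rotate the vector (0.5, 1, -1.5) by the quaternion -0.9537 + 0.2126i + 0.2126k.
(0.725, 0.008, -1.725)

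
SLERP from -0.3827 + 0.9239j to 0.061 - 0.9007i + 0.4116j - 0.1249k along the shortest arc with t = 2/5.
-0.2409 - 0.4472i + 0.8591j - 0.062k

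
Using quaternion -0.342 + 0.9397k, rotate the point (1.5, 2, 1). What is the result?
(0.136, -2.496, 1)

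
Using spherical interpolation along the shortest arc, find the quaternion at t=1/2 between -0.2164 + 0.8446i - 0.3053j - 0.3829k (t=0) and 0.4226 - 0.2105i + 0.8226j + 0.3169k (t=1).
-0.3526 + 0.5823i - 0.6225j - 0.3862k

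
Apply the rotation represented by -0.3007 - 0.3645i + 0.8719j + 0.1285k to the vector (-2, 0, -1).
(1.725, 1.421, -0.075)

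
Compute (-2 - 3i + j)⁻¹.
-0.1429 + 0.2143i - 0.0714j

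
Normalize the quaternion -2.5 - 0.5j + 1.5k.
-0.8452 - 0.169j + 0.5071k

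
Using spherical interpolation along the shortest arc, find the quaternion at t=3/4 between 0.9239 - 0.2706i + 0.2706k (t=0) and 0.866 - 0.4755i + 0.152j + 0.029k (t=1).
0.8913 - 0.429i + 0.1151j + 0.091k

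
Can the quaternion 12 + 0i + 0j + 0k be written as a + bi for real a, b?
Yes. The quaternion 12 has j- and k-coefficients y = z = 0, so it lies in the complex subalgebra spanned by 1 and i.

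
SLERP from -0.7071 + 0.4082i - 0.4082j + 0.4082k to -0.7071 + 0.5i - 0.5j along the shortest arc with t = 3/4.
-0.7197 + 0.4853i - 0.4853j + 0.1051k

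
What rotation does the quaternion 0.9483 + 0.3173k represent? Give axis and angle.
axis = (0, 0, 1), θ = 37°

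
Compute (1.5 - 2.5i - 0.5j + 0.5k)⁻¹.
0.1667 + 0.2778i + 0.0556j - 0.0556k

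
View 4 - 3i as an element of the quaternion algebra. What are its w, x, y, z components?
4 - 3i + 0j + 0k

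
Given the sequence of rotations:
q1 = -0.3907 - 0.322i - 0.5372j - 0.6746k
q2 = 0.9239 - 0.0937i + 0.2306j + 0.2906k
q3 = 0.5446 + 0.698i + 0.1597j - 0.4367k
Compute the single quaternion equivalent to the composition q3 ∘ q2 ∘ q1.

q2 · q1 = -0.0712 - 0.2603i - 0.7432j - 0.6122k
q3 · q2 · q1 = -0.0057 - 0.6138i + 0.1249j - 0.7795k
-0.0057 - 0.6138i + 0.1249j - 0.7795k


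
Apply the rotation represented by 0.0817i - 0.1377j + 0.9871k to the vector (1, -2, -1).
(-1.103, 2.174, -0.244)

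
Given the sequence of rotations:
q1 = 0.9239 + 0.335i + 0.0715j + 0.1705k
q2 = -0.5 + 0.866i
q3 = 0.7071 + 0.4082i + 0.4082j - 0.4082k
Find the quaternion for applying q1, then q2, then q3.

q2 · q1 = -0.7521 + 0.6326i - 0.1834j - 0.0233k
q3 · q2 · q1 = -0.7247 + 0.0559i - 0.6854j - 0.0426k
-0.7247 + 0.0559i - 0.6854j - 0.0426k


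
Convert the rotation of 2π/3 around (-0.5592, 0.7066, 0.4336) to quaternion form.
0.5 - 0.4843i + 0.6119j + 0.3755k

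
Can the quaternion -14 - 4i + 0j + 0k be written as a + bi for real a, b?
Yes. The quaternion -14 - 4i has j- and k-coefficients y = z = 0, so it lies in the complex subalgebra spanned by 1 and i.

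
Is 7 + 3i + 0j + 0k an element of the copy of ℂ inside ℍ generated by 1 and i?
Yes. The quaternion 7 + 3i has j- and k-coefficients y = z = 0, so it lies in the complex subalgebra spanned by 1 and i.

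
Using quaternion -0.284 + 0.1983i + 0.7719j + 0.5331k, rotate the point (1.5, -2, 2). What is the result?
(-2.812, 1.17, -0.987)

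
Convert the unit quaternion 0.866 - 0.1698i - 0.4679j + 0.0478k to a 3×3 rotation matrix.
[[0.5576, 0.0761, -0.8266], [0.2417, 0.9378, 0.2494], [0.7942, -0.3388, 0.5045]]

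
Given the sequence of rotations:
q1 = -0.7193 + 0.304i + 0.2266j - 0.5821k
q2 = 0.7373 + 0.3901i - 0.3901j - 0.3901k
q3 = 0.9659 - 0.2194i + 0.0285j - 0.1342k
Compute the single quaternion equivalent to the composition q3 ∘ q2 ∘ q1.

q2 · q1 = -0.7876 + 0.259i + 0.5562j + 0.0584k
q3 · q2 · q1 = -0.7119 + 0.4993i + 0.4928j + 0.0327k
-0.7119 + 0.4993i + 0.4928j + 0.0327k


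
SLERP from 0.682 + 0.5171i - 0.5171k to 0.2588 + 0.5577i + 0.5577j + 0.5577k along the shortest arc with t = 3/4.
0.4639 + 0.6694i + 0.4901j + 0.3107k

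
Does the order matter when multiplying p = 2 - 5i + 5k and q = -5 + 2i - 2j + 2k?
Yes: pq = -10 + 39i + 16j - 11k ≠ -10 + 19i - 24j - 31k = qp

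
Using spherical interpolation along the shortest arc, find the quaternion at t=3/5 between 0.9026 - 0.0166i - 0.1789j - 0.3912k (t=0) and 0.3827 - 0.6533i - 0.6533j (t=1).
0.69 - 0.4547i - 0.5317j - 0.1856k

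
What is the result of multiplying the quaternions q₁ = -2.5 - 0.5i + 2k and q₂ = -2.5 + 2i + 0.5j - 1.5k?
10.25 - 4.75i + 2j - 1.5k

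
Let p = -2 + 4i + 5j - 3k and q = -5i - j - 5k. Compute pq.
10 - 18i + 37j + 31k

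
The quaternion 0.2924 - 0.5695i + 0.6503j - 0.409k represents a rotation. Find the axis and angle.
axis = (-0.5955, 0.68, -0.4277), θ = 146°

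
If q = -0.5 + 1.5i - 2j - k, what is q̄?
-0.5 - 1.5i + 2j + k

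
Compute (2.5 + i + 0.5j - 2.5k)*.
2.5 - i - 0.5j + 2.5k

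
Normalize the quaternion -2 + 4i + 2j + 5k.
-0.2857 + 0.5714i + 0.2857j + 0.7143k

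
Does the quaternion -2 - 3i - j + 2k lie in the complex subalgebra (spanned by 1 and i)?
No. The quaternion -2 - 3i - j + 2k has j-coefficient y = -1 and k-coefficient z = 2, not both zero, so it does not lie in the complex subalgebra spanned by 1 and i.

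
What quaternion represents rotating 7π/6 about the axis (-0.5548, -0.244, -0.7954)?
-0.2588 - 0.5359i - 0.2357j - 0.7683k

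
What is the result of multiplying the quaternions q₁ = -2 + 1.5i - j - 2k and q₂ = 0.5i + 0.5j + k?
1.75 - i - 3.5j - 0.75k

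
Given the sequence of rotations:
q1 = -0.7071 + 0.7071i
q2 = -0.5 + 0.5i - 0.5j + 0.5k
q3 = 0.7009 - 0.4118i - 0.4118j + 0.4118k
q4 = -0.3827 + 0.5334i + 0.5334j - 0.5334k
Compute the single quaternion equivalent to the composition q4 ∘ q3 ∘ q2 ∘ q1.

q2 · q1 = -0.7071i + 0.7071j
q3 · q2 · q1 = -0.7868i + 0.2044j - 0.5824k
q4 · q3 · q2 · q1 = 0.0995i + 0.6521j + 0.7516k
0.0995i + 0.6521j + 0.7516k


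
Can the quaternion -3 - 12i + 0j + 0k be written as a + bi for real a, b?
Yes. The quaternion -3 - 12i has j- and k-coefficients y = z = 0, so it lies in the complex subalgebra spanned by 1 and i.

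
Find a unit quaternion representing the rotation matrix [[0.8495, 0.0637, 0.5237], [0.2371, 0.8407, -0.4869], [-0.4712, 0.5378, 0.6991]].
0.9205 + 0.2783i + 0.2702j + 0.0471k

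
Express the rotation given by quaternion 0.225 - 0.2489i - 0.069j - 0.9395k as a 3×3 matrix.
[[-0.7748, 0.4571, 0.4366], [-0.3884, -0.8892, 0.2417], [0.4987, 0.0176, 0.8666]]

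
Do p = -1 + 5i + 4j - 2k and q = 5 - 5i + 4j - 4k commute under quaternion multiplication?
No: pq = -4 + 22i + 46j + 34k ≠ -4 + 38i - 14j - 46k = qp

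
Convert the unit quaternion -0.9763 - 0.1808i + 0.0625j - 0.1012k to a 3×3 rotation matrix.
[[0.9717, -0.2202, -0.0854], [0.175, 0.9141, -0.3657], [0.1586, 0.3404, 0.9268]]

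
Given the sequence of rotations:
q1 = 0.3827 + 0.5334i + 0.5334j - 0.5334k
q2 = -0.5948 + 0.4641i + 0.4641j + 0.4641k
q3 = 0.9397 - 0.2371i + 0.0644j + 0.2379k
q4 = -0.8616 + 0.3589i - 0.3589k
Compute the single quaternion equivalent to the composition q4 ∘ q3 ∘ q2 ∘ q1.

q2 · q1 = -0.4752 - 0.6348i + 0.3554j + 0.4949k
q3 · q2 · q1 = -0.7377 - 0.5365i + 0.2697j + 0.3086k
q4 · q3 · q2 · q1 = 0.9389 + 0.2943i - 0.1506j + 0.0957k
0.9389 + 0.2943i - 0.1506j + 0.0957k


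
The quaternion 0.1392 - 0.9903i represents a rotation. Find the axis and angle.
axis = (-1, 0, 0), θ = 164°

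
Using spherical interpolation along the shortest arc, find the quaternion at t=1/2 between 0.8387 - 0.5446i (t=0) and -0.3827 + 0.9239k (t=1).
0.7514 - 0.3351i - 0.5684k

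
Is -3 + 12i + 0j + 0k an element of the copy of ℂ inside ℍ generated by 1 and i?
Yes. The quaternion -3 + 12i has j- and k-coefficients y = z = 0, so it lies in the complex subalgebra spanned by 1 and i.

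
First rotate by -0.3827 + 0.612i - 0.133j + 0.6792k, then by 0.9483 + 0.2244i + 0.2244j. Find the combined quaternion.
-0.4704 + 0.6469i - 0.3644j + 0.4769k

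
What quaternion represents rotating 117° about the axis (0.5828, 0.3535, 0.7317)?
0.5225 + 0.4969i + 0.3014j + 0.6239k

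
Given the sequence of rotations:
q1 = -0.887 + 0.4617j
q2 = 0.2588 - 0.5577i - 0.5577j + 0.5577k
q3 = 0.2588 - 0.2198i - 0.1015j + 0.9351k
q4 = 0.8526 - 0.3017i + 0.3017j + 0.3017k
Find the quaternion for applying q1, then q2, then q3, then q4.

q2 · q1 = 0.0279 + 0.2372i + 0.6142j - 0.7522k
q3 · q2 · q1 = 0.8251 - 0.4427i + 0.2126j - 0.2795k
q4 · q3 · q2 · q1 = 0.5901 - 0.7748i + 0.2123j + 0.0801k
0.5901 - 0.7748i + 0.2123j + 0.0801k


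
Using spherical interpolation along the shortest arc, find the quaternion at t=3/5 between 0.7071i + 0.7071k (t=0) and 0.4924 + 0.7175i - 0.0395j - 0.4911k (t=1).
0.3734 + 0.9271i - 0.03j + 0.0105k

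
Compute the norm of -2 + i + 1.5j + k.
2.872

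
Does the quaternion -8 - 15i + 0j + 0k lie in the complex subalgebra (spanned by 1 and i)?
Yes. The quaternion -8 - 15i has j- and k-coefficients y = z = 0, so it lies in the complex subalgebra spanned by 1 and i.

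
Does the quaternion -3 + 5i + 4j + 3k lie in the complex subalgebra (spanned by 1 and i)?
No. The quaternion -3 + 5i + 4j + 3k has j-coefficient y = 4 and k-coefficient z = 3, not both zero, so it does not lie in the complex subalgebra spanned by 1 and i.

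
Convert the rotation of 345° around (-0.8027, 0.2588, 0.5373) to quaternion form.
-0.9914 - 0.1048i + 0.0338j + 0.0701k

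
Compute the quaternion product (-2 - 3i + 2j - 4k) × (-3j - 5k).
-14 - 22i - 9j + 19k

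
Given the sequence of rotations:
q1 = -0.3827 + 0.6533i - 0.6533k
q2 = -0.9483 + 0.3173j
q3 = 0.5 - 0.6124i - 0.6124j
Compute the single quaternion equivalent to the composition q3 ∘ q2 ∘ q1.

q2 · q1 = 0.3629 - 0.8268i - 0.1214j + 0.4122k
q3 · q2 · q1 = -0.3992 - 0.8881i - 0.0305j - 0.2259k
-0.3992 - 0.8881i - 0.0305j - 0.2259k


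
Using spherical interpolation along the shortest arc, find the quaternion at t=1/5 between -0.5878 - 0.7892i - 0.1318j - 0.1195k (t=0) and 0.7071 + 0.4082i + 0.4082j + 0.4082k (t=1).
-0.6289 - 0.7302i - 0.1937j - 0.1836k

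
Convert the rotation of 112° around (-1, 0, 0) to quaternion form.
0.5592 - 0.829i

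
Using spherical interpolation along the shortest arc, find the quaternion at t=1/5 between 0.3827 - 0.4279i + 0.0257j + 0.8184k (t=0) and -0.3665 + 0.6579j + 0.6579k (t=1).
0.2419 - 0.3725i + 0.1862j + 0.8764k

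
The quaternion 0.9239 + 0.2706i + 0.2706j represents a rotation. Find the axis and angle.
axis = (√2/2, √2/2, 0), θ = π/4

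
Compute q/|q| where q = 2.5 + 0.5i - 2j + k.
0.7372 + 0.1474i - 0.5898j + 0.2949k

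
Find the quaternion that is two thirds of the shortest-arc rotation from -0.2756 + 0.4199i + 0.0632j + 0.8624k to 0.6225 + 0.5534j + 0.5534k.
0.3658 + 0.1771i + 0.4552j + 0.7922k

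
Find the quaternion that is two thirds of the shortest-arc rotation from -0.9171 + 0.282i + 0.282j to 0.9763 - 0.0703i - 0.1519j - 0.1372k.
-0.9656 + 0.1424i + 0.1973j + 0.0922k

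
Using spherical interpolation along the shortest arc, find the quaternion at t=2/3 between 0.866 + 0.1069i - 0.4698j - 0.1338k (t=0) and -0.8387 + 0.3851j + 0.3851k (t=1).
0.8557 + 0.0361i - 0.4173j - 0.3039k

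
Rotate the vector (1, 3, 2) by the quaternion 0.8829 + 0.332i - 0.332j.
(-1.054, 0.946, 3.463)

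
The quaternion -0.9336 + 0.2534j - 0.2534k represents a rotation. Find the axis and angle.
axis = (0, √2/2, -√2/2), θ = 318°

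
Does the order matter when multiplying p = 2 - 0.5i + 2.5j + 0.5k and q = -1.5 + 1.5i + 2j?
Yes: pq = -7.25 + 2.75i + j - 5.5k ≠ -7.25 + 4.75i - 0.5j + 4k = qp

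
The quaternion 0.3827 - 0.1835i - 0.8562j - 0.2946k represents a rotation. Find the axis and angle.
axis = (-0.1986, -0.9268, -0.3189), θ = 3π/4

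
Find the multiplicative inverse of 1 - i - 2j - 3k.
0.0667 + 0.0667i + 0.1333j + 0.2k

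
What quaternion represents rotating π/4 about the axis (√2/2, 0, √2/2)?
0.9239 + 0.2706i + 0.2706k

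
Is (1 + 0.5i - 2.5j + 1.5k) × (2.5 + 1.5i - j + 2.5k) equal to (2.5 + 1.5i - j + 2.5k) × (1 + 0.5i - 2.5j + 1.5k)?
No: pq = -4.5 - 2i - 6.25j + 9.5k ≠ -4.5 + 7.5i - 8.25j + 3k = qp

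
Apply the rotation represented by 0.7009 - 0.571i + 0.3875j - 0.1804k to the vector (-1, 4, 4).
(1.604, 4.469, -3.233)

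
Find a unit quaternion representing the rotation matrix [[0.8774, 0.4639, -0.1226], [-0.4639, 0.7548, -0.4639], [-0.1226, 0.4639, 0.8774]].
0.9367 + 0.2476i - 0.2476k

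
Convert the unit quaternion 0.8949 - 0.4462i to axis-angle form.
axis = (-1, 0, 0), θ = 53°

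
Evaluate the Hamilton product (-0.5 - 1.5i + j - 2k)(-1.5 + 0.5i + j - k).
-1.5 + 3i - 4.5j + 1.5k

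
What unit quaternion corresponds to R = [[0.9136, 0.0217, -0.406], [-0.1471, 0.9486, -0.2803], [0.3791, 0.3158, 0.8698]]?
0.9659 + 0.1543i - 0.2032j - 0.0437k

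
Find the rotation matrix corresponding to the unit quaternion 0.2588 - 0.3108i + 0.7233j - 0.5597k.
[[-0.6729, -0.1599, 0.7223], [-0.7393, 0.1803, -0.6488], [-0.0265, -0.9705, -0.2395]]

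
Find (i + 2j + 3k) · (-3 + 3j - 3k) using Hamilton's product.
3 - 18i - 3j - 6k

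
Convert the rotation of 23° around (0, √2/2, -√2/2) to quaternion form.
0.9799 + 0.141j - 0.141k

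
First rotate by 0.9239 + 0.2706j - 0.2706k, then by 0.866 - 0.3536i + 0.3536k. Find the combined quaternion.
0.8958 - 0.4224i + 0.1387j - 0.0033k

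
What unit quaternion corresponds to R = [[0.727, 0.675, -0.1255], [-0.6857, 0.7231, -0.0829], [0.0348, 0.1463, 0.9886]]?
0.9272 + 0.0618i - 0.0432j - 0.3669k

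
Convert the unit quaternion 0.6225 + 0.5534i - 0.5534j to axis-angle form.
axis = (√2/2, -√2/2, 0), θ = 103°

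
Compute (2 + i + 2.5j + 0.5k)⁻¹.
0.1739 - 0.087i - 0.2174j - 0.0435k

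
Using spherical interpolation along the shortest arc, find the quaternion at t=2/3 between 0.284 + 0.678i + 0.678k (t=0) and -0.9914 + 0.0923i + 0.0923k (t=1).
0.9426 + 0.236i + 0.236k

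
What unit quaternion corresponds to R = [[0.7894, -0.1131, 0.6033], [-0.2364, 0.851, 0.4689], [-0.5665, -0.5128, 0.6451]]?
0.9063 - 0.2708i + 0.3227j - 0.034k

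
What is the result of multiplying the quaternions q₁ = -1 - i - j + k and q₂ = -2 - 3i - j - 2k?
8i - 2j - 2k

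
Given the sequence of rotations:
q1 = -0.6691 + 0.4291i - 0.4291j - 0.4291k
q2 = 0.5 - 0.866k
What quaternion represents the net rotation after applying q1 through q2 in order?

q2 · q1 = -0.7062 - 0.1571i - 0.5862j + 0.3649k
-0.7062 - 0.1571i - 0.5862j + 0.3649k


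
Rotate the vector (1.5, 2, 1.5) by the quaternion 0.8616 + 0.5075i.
(1.5, -0.342, 2.476)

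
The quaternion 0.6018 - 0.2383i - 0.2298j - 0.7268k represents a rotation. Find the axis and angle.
axis = (-0.2984, -0.2877, -0.91), θ = 106°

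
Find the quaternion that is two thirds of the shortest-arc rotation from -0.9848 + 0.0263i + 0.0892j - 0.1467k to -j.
-0.4687 + 0.0125i + 0.8805j - 0.0698k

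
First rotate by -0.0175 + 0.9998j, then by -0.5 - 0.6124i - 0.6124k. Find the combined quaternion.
0.0088 + 0.623i - 0.4999j - 0.6016k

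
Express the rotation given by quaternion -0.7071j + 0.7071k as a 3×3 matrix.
[[-1, 0, 0], [0, 0, -1], [0, -1, 0]]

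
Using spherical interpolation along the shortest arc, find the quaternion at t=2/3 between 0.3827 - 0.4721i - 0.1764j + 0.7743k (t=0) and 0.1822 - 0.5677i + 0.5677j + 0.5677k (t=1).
0.2712 - 0.5787i + 0.3388j + 0.6905k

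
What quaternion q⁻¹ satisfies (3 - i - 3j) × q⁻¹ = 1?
0.1579 + 0.0526i + 0.1579j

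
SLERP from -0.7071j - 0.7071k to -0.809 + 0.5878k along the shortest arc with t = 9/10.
0.7616 - 0.0886j - 0.642k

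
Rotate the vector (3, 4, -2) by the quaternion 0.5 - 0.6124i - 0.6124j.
(4.975, 2.025, 0.388)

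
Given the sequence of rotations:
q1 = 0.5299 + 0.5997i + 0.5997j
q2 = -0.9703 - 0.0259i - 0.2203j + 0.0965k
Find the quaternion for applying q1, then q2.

q2 · q1 = -0.3665 - 0.6535i - 0.6408j + 0.1677k
-0.3665 - 0.6535i - 0.6408j + 0.1677k


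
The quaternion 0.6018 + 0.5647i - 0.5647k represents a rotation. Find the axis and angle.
axis = (√2/2, 0, -√2/2), θ = 106°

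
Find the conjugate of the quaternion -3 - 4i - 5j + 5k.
-3 + 4i + 5j - 5k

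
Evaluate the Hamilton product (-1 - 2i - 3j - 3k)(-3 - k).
9i + 7j + 10k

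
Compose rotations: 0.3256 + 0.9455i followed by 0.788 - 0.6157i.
0.8387 + 0.5446i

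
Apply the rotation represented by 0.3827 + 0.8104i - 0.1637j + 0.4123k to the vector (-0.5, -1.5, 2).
(1.654, -0.555, -1.859)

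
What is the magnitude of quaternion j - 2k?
√5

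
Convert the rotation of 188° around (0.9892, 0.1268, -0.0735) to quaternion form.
-0.0698 + 0.9868i + 0.1265j - 0.0733k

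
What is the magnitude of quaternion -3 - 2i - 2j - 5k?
√42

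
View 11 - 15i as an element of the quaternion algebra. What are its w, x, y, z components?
11 - 15i + 0j + 0k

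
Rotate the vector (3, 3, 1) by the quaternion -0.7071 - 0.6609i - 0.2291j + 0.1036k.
(4.156, -0.198, 1.3)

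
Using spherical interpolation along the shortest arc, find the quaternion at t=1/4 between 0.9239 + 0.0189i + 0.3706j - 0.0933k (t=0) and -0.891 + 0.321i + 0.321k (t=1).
0.9433 - 0.0698i + 0.2845j - 0.156k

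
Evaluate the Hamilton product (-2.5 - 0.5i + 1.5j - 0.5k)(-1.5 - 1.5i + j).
1.5 + 5i - 4j + 2.5k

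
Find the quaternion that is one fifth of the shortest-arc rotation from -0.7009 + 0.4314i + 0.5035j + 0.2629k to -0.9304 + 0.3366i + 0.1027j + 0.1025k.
-0.7633 + 0.4206i + 0.4305j + 0.2349k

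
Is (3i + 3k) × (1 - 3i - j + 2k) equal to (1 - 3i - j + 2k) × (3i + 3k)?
No: pq = 3 + 6i - 15j ≠ 3 + 15j + 6k = qp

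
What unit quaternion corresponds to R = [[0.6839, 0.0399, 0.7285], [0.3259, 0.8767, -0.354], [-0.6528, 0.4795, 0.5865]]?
0.887 + 0.2349i + 0.3893j + 0.0806k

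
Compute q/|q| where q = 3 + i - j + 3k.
0.6708 + 0.2236i - 0.2236j + 0.6708k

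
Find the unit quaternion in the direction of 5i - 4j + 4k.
0.6623i - 0.5298j + 0.5298k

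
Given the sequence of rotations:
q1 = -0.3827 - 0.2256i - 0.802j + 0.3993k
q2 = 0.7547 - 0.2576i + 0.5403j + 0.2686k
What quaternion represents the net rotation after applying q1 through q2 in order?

q2 · q1 = -0.0209 + 0.3595i - 0.7698j + 0.527k
-0.0209 + 0.3595i - 0.7698j + 0.527k


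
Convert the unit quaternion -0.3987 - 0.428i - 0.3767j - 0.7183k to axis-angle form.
axis = (-0.4667, -0.4108, -0.7832), θ = 227°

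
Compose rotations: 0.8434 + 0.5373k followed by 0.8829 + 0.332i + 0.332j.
0.7446 + 0.4584i + 0.1016j + 0.4744k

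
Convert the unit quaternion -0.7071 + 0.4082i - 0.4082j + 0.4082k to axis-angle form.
axis = (√3/3, -√3/3, √3/3), θ = 3π/2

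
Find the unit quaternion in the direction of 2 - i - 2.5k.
0.5963 - 0.2981i - 0.7454k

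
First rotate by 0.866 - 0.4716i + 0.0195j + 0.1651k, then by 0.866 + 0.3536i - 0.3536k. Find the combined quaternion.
0.9751 - 0.0953i + 0.1253j - 0.1563k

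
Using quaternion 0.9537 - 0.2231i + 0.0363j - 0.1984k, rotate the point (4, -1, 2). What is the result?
(3.628, -1.578, 2.313)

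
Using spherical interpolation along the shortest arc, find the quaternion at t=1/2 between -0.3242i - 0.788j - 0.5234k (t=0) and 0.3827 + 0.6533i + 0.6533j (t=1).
-0.2059 - 0.526i - 0.7756j - 0.2817k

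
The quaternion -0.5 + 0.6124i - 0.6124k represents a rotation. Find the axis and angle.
axis = (√2/2, 0, -√2/2), θ = 4π/3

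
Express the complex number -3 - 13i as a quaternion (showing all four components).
-3 - 13i + 0j + 0k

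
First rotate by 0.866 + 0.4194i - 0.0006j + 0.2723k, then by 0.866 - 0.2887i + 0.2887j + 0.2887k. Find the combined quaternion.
0.7926 + 0.192i + 0.4492j + 0.3649k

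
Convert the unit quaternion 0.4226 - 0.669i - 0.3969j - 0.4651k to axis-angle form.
axis = (-0.7382, -0.4379, -0.5132), θ = 130°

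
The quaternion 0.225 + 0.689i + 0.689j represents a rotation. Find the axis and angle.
axis = (√2/2, √2/2, 0), θ = 154°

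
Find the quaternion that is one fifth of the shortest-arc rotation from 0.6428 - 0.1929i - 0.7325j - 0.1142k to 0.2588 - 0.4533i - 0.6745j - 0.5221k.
0.5822 - 0.2548i - 0.7444j - 0.205k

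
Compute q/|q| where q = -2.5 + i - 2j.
-0.7454 + 0.2981i - 0.5963j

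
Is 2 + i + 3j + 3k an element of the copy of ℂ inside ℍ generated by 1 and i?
No. The quaternion 2 + i + 3j + 3k has j-coefficient y = 3 and k-coefficient z = 3, not both zero, so it does not lie in the complex subalgebra spanned by 1 and i.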